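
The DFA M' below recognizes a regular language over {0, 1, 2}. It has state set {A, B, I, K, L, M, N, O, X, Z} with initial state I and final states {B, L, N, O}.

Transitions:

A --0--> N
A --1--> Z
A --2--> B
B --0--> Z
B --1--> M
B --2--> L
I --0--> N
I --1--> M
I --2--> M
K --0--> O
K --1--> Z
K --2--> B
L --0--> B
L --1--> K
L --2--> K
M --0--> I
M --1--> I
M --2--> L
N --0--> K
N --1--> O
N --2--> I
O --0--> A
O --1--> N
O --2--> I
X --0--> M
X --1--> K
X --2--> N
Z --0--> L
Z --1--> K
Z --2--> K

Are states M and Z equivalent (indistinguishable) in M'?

No

States {X} cannot be reached from the start state, so discard them.
P0 = {B,L,N,O} | {A,I,K,M,Z}.
Refine {B,L,N,O} on symbol 0: members go to different blocks, giving {B,N,O} and {L}.
On input 1, block {B,N,O} splits into {N,O} and {B}.
Refine {A,I,K,M,Z} on symbol 0: members go to different blocks, giving {A,I,K} and {M} and {Z}.
Refine {A,I,K} on symbol 1: members go to different blocks, giving {A,K} and {I}.
Stable partition: {N,O} | {A,K} | {L} | {B} | {M} | {Z} | {I} — 7 equivalence classes.
M and Z end up in different blocks, so they are distinguishable. For instance, the string '0' is accepted from only Z.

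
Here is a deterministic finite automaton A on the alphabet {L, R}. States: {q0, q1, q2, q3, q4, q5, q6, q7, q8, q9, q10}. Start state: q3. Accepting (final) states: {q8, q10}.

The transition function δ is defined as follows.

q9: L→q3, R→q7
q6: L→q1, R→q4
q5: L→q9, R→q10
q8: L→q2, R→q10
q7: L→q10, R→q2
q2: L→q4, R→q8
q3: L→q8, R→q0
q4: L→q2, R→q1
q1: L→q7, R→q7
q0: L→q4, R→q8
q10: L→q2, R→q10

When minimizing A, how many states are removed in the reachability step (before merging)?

Starting at q3 and following transitions, the reachable set is {q0, q1, q2, q3, q4, q7, q8, q10}. That leaves q5, q6, q9 unreachable — 3 in total.

3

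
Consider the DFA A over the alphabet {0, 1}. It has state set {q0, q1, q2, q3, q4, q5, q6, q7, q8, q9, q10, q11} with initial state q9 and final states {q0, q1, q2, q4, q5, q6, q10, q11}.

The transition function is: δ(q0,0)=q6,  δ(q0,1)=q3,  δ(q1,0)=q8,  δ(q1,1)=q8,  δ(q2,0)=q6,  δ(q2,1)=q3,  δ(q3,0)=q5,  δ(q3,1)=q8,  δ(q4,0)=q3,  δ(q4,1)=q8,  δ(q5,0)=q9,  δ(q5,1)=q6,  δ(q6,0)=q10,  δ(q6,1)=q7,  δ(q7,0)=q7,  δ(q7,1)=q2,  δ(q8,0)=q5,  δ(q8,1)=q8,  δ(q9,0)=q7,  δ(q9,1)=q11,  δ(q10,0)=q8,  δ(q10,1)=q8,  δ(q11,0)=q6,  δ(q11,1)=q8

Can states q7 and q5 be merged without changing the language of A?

No

Reachable states from the start: {q2,q3,q5,q6,q7,q8,q9,q10,q11}. Unreachable: {q0,q1,q4} — drop them.
Initial partition by acceptance: {q2,q5,q6,q10,q11} | {q3,q7,q8,q9}.
On input 0, block {q2,q5,q6,q10,q11} splits into {q2,q6,q11} and {q5,q10}.
Refine {q2,q6,q11} on symbol 0: members go to different blocks, giving {q2,q11} and {q6}.
Split {q3,q7,q8,q9} by δ(·,0) → {q3,q8} and {q7,q9}.
On input 0, block {q5,q10} splits into {q5} and {q10}.
The partition is now stable with 6 blocks: {q2,q11} | {q3,q8} | {q5} | {q6} | {q7,q9} | {q10}.
q7 and q5 end up in different blocks, so they are distinguishable. For instance, the string 'ε' is accepted from only q5.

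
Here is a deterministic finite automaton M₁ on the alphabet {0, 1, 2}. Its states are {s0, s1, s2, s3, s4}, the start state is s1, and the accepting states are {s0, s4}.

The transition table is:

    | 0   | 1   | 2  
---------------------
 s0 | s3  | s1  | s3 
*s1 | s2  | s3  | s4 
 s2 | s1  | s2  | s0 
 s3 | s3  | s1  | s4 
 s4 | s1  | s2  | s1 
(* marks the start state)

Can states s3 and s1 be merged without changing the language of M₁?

Every state is reachable, so we keep all 5.
Start with accepting vs non-accepting: {s0,s4} | {s1,s2,s3}.
Stable partition: {s0,s4} | {s1,s2,s3} — 2 equivalence classes.
s3 and s1 lie in the same block of the stable partition, so they are equivalent — no string distinguishes them.

Yes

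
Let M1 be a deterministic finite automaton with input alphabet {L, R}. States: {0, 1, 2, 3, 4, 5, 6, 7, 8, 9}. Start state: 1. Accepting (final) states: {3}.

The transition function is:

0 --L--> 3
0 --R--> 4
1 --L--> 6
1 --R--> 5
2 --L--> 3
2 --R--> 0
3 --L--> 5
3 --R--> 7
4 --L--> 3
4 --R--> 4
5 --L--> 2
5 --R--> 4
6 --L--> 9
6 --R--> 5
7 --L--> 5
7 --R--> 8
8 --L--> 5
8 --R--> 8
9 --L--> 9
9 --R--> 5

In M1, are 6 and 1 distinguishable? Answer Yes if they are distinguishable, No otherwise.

No

All states are reachable from the start state.
Start with accepting vs non-accepting: {3} | {0,1,2,4,5,6,7,8,9}.
On input L, block {0,1,2,4,5,6,7,8,9} splits into {1,5,6,7,8,9} and {0,2,4}.
Split {1,5,6,7,8,9} by δ(·,L) → {1,6,7,8,9} and {5}.
On input L, block {1,6,7,8,9} splits into {1,6,9} and {7,8}.
No further refinement is possible. Final partition (5 blocks): {3} | {1,6,9} | {0,2,4} | {5} | {7,8}.
6 and 1 lie in the same block of the stable partition, so they are equivalent — no string distinguishes them.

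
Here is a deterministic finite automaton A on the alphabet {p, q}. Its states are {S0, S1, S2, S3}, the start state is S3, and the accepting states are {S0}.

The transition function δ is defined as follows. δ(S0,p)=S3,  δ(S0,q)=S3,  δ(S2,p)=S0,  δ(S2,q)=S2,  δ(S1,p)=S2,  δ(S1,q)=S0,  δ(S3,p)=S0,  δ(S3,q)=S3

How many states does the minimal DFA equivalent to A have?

2

Reachable states from the start: {S0,S3}. Unreachable: {S1,S2} — drop them.
Initial partition by acceptance: {S0} | {S3}.
No further refinement is possible. Final partition (2 blocks): {S0} | {S3}.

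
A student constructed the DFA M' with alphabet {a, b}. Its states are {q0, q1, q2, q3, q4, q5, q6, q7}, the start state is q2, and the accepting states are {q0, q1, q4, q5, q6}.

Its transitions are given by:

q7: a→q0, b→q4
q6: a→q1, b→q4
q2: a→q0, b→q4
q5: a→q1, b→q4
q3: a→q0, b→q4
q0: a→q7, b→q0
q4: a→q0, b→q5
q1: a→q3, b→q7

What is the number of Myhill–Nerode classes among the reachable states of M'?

5

First remove the unreachable states {q6}; 7 states remain.
Start with accepting vs non-accepting: {q0,q1,q4,q5} | {q2,q3,q7}.
On input a, block {q0,q1,q4,q5} splits into {q0,q1} and {q4,q5}.
Split {q0,q1} by δ(·,b) → {q0} and {q1}.
Refine {q4,q5} on symbol a: members go to different blocks, giving {q4} and {q5}.
Stable partition: {q0} | {q2,q3,q7} | {q4} | {q1} | {q5} — 5 equivalence classes.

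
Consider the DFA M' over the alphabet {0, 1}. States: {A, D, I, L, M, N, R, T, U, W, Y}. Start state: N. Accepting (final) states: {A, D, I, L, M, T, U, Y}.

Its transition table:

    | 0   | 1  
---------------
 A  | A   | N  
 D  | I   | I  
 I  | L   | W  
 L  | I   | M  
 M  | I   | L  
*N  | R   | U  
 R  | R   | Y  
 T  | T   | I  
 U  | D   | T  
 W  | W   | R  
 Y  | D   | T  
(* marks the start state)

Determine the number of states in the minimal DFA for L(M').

7

States {A} cannot be reached from the start state, so discard them.
P0 = {D,I,L,M,T,U,Y} | {N,R,W}.
Refine {D,I,L,M,T,U,Y} on symbol 1: members go to different blocks, giving {D,L,M,T,U,Y} and {I}.
Refine {D,L,M,T,U,Y} on symbol 0: members go to different blocks, giving {T,U,Y} and {D,L,M}.
Split {T,U,Y} by δ(·,0) → {U,Y} and {T}.
Refine {N,R,W} on symbol 1: members go to different blocks, giving {N,R} and {W}.
Split {D,L,M} by δ(·,1) → {L,M} and {D}.
The partition is now stable with 7 blocks: {U,Y} | {N,R} | {I} | {L,M} | {T} | {W} | {D}.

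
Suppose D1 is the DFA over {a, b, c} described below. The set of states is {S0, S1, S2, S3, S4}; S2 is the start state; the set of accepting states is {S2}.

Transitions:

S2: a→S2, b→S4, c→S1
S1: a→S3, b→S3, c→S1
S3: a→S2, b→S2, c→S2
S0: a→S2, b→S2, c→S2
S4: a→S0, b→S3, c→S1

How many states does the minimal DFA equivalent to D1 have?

Every state is reachable, so we keep all 5.
Start with accepting vs non-accepting: {S2} | {S0,S1,S3,S4}.
Refine {S0,S1,S3,S4} on symbol a: members go to different blocks, giving {S0,S3} and {S1,S4}.
The partition is now stable with 3 blocks: {S2} | {S0,S3} | {S1,S4}.

3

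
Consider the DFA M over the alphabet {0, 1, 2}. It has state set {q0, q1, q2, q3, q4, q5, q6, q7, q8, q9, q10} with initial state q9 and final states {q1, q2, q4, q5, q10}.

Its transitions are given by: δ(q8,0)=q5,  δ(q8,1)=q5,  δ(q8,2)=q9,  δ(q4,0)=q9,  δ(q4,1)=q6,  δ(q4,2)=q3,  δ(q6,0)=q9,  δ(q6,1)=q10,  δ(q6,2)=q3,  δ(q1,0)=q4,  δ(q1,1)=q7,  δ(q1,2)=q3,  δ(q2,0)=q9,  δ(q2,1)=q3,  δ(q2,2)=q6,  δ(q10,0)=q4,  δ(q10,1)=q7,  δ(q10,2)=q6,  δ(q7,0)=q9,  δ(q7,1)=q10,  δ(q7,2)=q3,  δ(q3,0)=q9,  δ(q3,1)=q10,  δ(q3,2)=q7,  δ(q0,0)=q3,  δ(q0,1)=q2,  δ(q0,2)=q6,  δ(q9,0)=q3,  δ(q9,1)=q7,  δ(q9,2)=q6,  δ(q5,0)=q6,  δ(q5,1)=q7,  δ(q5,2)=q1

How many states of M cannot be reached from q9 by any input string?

5

BFS from q9 reaches {q3, q4, q6, q7, q9, q10}; the 5 state(s) q0, q1, q2, q5, q8 are never visited.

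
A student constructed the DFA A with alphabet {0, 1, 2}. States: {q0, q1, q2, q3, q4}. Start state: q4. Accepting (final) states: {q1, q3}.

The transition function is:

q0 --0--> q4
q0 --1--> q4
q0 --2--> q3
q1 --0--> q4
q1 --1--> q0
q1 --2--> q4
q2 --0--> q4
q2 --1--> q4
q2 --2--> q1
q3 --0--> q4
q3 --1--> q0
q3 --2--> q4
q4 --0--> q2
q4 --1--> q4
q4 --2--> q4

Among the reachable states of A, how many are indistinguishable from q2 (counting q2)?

2

Every state is reachable, so we keep all 5.
Start with accepting vs non-accepting: {q1,q3} | {q0,q2,q4}.
On input 2, block {q0,q2,q4} splits into {q0,q2} and {q4}.
The partition is now stable with 3 blocks: {q1,q3} | {q0,q2} | {q4}.
State q2 belongs to the block {q0,q2}, which has 2 states.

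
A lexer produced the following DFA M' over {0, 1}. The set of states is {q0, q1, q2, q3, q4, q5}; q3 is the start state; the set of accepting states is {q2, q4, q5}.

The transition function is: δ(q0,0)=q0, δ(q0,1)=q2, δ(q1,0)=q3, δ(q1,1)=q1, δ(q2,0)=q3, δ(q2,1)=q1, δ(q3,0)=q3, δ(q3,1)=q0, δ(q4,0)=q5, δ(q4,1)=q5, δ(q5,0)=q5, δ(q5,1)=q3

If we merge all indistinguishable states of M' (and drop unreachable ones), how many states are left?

4

States {q4,q5} cannot be reached from the start state, so discard them.
P0 = {q2} | {q0,q1,q3}.
Split {q0,q1,q3} by δ(·,1) → {q1,q3} and {q0}.
Refine {q1,q3} on symbol 1: members go to different blocks, giving {q1} and {q3}.
The partition is now stable with 4 blocks: {q2} | {q1} | {q0} | {q3}.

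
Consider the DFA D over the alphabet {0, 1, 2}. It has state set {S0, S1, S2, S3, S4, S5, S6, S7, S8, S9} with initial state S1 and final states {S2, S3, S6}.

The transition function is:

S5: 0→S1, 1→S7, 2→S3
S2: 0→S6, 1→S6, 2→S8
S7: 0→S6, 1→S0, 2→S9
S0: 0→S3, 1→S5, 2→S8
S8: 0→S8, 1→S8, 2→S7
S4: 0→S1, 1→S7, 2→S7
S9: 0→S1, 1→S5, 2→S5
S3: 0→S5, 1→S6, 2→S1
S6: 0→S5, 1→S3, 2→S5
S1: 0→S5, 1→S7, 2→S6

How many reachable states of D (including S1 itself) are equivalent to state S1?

First remove the unreachable states {S2,S4}; 8 states remain.
P0 = {S3,S6} | {S0,S1,S5,S7,S8,S9}.
On input 0, block {S0,S1,S5,S7,S8,S9} splits into {S1,S5,S8,S9} and {S0,S7}.
On input 1, block {S1,S5,S8,S9} splits into {S1,S5} and {S8,S9}.
Split {S0,S7} by δ(·,1) → {S0} and {S7}.
On input 0, block {S8,S9} splits into {S8} and {S9}.
Stable partition: {S3,S6} | {S1,S5} | {S0} | {S8} | {S7} | {S9} — 6 equivalence classes.
The equivalence class containing S1 is {S1,S5}, of size 2.

2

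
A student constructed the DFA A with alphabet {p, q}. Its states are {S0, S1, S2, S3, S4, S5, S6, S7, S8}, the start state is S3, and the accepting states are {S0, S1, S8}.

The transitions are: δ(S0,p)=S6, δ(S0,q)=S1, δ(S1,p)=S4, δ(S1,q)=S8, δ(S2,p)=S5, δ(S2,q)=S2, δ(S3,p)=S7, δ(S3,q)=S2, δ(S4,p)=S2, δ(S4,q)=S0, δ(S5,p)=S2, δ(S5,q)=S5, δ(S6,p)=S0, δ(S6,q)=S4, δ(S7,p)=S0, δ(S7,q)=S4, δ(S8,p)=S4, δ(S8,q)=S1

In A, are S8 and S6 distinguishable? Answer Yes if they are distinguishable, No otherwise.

Every state is reachable, so we keep all 9.
Initial partition by acceptance: {S0,S1,S8} | {S2,S3,S4,S5,S6,S7}.
Split {S2,S3,S4,S5,S6,S7} by δ(·,p) → {S2,S3,S4,S5} and {S6,S7}.
Split {S0,S1,S8} by δ(·,p) → {S1,S8} and {S0}.
Refine {S2,S3,S4,S5} on symbol p: members go to different blocks, giving {S2,S4,S5} and {S3}.
On input q, block {S2,S4,S5} splits into {S2,S5} and {S4}.
No further refinement is possible. Final partition (6 blocks): {S1,S8} | {S2,S5} | {S6,S7} | {S0} | {S3} | {S4}.
S8 and S6 end up in different blocks, so they are distinguishable. For instance, the string 'ε' is accepted from only S8.

Yes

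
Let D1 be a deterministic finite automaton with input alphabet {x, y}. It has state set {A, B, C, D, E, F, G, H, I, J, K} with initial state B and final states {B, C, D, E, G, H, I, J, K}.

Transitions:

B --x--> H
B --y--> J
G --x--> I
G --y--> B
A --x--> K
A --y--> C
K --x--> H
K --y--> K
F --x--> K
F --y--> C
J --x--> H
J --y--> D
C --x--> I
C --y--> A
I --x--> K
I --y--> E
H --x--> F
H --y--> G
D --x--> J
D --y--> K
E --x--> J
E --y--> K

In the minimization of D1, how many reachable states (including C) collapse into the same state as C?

1

Start with accepting vs non-accepting: {B,C,D,E,G,H,I,J,K} | {A,F}.
Refine {B,C,D,E,G,H,I,J,K} on symbol x: members go to different blocks, giving {B,C,D,E,G,I,J,K} and {H}.
Split {B,C,D,E,G,I,J,K} by δ(·,x) → {C,D,E,G,I} and {B,J,K}.
Split {C,D,E,G,I} by δ(·,x) → {D,E,I} and {C,G}.
Split {D,E,I} by δ(·,y) → {D,E} and {I}.
Refine {B,J,K} on symbol y: members go to different blocks, giving {B,K} and {J}.
On input y, block {B,K} splits into {B} and {K}.
Refine {C,G} on symbol y: members go to different blocks, giving {C} and {G}.
No further refinement is possible. Final partition (9 blocks): {D,E} | {A,F} | {H} | {B} | {C} | {I} | {J} | {K} | {G}.
The equivalence class containing C is {C}, of size 1.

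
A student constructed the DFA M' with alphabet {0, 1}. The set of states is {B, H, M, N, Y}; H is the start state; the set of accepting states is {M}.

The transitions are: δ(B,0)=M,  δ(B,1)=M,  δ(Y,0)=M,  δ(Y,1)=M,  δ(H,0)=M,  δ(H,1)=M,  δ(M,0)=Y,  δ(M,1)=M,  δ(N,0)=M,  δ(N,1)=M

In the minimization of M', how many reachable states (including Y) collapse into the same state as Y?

2

Reachable states from the start: {H,M,Y}. Unreachable: {B,N} — drop them.
Start with accepting vs non-accepting: {M} | {H,Y}.
No further refinement is possible. Final partition (2 blocks): {M} | {H,Y}.
The equivalence class containing Y is {H,Y}, of size 2.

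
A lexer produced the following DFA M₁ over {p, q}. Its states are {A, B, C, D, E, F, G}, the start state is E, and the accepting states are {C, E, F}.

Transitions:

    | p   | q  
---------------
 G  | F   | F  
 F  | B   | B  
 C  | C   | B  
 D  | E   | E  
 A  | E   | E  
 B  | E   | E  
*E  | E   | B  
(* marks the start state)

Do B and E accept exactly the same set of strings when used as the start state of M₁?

Reachable states from the start: {B,E}. Unreachable: {A,C,D,F,G} — drop them.
P0 = {E} | {B}.
The partition is now stable with 2 blocks: {E} | {B}.
B and E end up in different blocks, so they are distinguishable. For instance, the string 'ε' is accepted from only E.

No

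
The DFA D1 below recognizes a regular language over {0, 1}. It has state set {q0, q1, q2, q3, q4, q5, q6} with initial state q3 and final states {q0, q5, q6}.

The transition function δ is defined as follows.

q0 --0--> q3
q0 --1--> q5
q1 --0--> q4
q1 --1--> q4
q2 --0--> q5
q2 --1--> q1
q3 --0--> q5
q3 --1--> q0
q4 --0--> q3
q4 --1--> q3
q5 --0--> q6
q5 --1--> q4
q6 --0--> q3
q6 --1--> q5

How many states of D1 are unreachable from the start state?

2

Starting at q3 and following transitions, the reachable set is {q0, q3, q4, q5, q6}. That leaves q1, q2 unreachable — 2 in total.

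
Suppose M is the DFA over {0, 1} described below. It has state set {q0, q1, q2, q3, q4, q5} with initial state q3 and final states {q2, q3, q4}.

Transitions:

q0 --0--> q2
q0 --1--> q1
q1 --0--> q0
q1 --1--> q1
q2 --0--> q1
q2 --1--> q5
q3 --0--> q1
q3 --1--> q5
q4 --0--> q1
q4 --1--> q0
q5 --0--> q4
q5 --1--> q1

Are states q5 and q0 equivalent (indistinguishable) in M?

Start with accepting vs non-accepting: {q2,q3,q4} | {q0,q1,q5}.
Refine {q0,q1,q5} on symbol 0: members go to different blocks, giving {q0,q5} and {q1}.
No further refinement is possible. Final partition (3 blocks): {q2,q3,q4} | {q0,q5} | {q1}.
q5 and q0 lie in the same block of the stable partition, so they are equivalent — no string distinguishes them.

Yes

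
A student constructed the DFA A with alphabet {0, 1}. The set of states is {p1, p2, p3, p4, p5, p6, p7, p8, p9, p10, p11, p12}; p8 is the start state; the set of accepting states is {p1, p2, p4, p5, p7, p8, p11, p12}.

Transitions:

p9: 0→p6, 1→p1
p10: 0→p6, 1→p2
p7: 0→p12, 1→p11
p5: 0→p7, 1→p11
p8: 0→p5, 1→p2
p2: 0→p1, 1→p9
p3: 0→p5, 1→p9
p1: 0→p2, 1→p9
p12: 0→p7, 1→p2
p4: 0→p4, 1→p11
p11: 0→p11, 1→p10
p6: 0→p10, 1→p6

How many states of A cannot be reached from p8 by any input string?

2

BFS from p8 reaches {p1, p2, p5, p6, p7, p8, p9, p10, p11, p12}; the 2 state(s) p3, p4 are never visited.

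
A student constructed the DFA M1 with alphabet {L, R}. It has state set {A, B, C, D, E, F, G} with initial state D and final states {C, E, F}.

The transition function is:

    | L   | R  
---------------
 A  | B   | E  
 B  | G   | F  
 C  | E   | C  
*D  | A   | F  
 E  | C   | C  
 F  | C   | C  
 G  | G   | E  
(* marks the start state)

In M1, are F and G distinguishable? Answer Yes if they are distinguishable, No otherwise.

Yes

Every state is reachable, so we keep all 7.
Start with accepting vs non-accepting: {C,E,F} | {A,B,D,G}.
No further refinement is possible. Final partition (2 blocks): {C,E,F} | {A,B,D,G}.
F and G end up in different blocks, so they are distinguishable. For instance, the string 'ε' is accepted from only F.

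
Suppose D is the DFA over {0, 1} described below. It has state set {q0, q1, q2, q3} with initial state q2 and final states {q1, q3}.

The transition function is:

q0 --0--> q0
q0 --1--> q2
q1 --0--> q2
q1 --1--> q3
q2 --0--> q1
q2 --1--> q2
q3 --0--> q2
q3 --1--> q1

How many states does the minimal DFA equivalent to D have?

2

Reachable states from the start: {q1,q2,q3}. Unreachable: {q0} — drop them.
P0 = {q1,q3} | {q2}.
The partition is now stable with 2 blocks: {q1,q3} | {q2}.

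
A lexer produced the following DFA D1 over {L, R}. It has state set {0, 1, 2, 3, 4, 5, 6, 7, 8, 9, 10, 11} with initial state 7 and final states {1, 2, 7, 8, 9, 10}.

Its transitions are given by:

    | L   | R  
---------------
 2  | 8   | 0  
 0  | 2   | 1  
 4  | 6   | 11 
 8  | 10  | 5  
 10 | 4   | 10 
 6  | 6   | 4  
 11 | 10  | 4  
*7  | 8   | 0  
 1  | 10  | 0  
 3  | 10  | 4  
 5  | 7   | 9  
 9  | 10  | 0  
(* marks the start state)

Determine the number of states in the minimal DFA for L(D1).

7

States {3} cannot be reached from the start state, so discard them.
P0 = {1,2,7,8,9,10} | {0,4,5,6,11}.
Split {1,2,7,8,9,10} by δ(·,L) → {1,2,7,8,9} and {10}.
Split {1,2,7,8,9} by δ(·,L) → {1,8,9} and {2,7}.
On input L, block {0,4,5,6,11} splits into {0,5} and {4,6} and {11}.
Refine {4,6} on symbol R: members go to different blocks, giving {4} and {6}.
Stable partition: {1,8,9} | {0,5} | {10} | {2,7} | {4} | {11} | {6} — 7 equivalence classes.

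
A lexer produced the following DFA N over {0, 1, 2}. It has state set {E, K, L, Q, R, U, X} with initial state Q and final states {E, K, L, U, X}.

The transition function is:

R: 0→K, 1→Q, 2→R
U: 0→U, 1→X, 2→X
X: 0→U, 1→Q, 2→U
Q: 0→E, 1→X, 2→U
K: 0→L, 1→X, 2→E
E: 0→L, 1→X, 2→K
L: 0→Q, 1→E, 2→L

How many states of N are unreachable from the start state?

BFS from Q reaches {E, K, L, Q, U, X}; the 1 state(s) R are never visited.

1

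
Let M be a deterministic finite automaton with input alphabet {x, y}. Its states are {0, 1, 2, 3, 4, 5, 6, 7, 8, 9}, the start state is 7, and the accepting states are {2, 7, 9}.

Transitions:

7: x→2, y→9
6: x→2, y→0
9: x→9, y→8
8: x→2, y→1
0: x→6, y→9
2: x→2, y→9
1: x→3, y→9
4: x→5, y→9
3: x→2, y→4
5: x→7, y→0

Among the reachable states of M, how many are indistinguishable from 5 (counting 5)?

4

Initial partition by acceptance: {2,7,9} | {0,1,3,4,5,6,8}.
Split {2,7,9} by δ(·,y) → {2,7} and {9}.
On input x, block {0,1,3,4,5,6,8} splits into {3,5,6,8} and {0,1,4}.
No further refinement is possible. Final partition (4 blocks): {2,7} | {3,5,6,8} | {9} | {0,1,4}.
State 5 belongs to the block {3,5,6,8}, which has 4 states.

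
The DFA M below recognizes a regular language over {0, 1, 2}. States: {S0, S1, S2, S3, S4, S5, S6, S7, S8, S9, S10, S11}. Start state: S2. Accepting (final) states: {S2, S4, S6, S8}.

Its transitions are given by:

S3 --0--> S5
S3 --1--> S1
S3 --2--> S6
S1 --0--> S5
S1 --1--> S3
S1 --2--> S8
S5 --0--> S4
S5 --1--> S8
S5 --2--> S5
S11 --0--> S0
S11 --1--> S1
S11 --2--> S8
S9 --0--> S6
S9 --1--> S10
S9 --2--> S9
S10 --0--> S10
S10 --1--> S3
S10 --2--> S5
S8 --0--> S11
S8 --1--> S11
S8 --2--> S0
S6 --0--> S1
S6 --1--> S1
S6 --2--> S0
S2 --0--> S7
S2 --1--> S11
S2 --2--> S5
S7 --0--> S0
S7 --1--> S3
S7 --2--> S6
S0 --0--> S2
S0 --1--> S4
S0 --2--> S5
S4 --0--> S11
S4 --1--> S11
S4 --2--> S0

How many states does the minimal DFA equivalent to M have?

3

States {S9,S10} cannot be reached from the start state, so discard them.
P0 = {S2,S4,S6,S8} | {S0,S1,S3,S5,S7,S11}.
Split {S0,S1,S3,S5,S7,S11} by δ(·,0) → {S1,S3,S7,S11} and {S0,S5}.
No further refinement is possible. Final partition (3 blocks): {S2,S4,S6,S8} | {S1,S3,S7,S11} | {S0,S5}.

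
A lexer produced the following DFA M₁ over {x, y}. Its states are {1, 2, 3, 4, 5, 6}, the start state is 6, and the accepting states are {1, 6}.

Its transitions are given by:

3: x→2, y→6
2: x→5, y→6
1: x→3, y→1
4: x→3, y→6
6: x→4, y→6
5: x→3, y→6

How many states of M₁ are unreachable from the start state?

1

BFS from 6 reaches {2, 3, 4, 5, 6}; the 1 state(s) 1 are never visited.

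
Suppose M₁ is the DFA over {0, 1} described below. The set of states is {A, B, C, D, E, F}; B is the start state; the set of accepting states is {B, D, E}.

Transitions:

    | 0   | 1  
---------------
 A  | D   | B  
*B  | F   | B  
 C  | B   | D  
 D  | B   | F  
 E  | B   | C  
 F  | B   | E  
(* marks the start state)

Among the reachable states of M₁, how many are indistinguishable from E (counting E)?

2

Reachable states from the start: {B,C,D,E,F}. Unreachable: {A} — drop them.
P0 = {B,D,E} | {C,F}.
Refine {B,D,E} on symbol 0: members go to different blocks, giving {D,E} and {B}.
No further refinement is possible. Final partition (3 blocks): {D,E} | {C,F} | {B}.
State E belongs to the block {D,E}, which has 2 states.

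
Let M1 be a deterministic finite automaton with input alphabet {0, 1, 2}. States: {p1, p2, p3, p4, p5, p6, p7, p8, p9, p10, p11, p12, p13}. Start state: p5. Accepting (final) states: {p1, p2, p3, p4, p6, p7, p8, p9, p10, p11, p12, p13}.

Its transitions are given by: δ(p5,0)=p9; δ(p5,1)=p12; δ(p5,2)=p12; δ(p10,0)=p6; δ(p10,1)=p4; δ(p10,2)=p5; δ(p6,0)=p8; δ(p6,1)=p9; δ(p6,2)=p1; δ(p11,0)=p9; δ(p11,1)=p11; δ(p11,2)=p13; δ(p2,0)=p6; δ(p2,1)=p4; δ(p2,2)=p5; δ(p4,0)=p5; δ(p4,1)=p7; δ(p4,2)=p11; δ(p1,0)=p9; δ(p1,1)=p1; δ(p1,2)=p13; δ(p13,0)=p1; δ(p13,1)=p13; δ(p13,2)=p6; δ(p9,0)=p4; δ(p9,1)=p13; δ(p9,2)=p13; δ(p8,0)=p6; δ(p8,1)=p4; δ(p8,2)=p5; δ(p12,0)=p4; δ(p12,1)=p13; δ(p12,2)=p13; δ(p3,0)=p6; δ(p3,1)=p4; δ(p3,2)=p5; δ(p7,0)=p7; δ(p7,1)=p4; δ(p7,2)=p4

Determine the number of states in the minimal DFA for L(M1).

8

Reachable states from the start: {p1,p4,p5,p6,p7,p8,p9,p11,p12,p13}. Unreachable: {p2,p3,p10} — drop them.
Start with accepting vs non-accepting: {p1,p4,p6,p7,p8,p9,p11,p12,p13} | {p5}.
Split {p1,p4,p6,p7,p8,p9,p11,p12,p13} by δ(·,0) → {p1,p6,p7,p8,p9,p11,p12,p13} and {p4}.
On input 0, block {p1,p6,p7,p8,p9,p11,p12,p13} splits into {p1,p6,p7,p8,p11,p13} and {p9,p12}.
Refine {p1,p6,p7,p8,p11,p13} on symbol 0: members go to different blocks, giving {p6,p7,p8,p13} and {p1,p11}.
On input 0, block {p6,p7,p8,p13} splits into {p6,p7,p8} and {p13}.
On input 1, block {p6,p7,p8} splits into {p7,p8} and {p6}.
Refine {p7,p8} on symbol 0: members go to different blocks, giving {p7} and {p8}.
Stable partition: {p7} | {p5} | {p4} | {p9,p12} | {p1,p11} | {p13} | {p6} | {p8} — 8 equivalence classes.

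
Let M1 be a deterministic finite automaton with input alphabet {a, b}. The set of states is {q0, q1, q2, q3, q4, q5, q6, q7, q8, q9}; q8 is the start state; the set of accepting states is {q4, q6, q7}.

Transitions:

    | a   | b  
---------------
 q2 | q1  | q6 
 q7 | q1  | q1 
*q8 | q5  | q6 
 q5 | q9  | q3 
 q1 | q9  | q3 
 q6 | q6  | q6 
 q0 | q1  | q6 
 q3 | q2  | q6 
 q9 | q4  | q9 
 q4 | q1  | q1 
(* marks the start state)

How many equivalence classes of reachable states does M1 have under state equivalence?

States {q0,q7} cannot be reached from the start state, so discard them.
P0 = {q4,q6} | {q1,q2,q3,q5,q8,q9}.
Split {q4,q6} by δ(·,a) → {q4} and {q6}.
Split {q1,q2,q3,q5,q8,q9} by δ(·,a) → {q1,q2,q3,q5,q8} and {q9}.
Split {q1,q2,q3,q5,q8} by δ(·,a) → {q2,q3,q8} and {q1,q5}.
Refine {q2,q3,q8} on symbol a: members go to different blocks, giving {q2,q8} and {q3}.
No further refinement is possible. Final partition (6 blocks): {q4} | {q2,q8} | {q6} | {q9} | {q1,q5} | {q3}.

6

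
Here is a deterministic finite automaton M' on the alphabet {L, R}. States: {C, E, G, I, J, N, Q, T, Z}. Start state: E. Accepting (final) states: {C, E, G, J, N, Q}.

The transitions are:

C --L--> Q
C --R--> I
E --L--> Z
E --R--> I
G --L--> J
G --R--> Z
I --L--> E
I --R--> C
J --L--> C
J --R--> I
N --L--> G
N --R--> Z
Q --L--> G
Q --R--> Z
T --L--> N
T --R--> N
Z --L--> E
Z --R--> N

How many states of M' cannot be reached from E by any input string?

No path from E leads to T; the other 8 states are all reachable.

1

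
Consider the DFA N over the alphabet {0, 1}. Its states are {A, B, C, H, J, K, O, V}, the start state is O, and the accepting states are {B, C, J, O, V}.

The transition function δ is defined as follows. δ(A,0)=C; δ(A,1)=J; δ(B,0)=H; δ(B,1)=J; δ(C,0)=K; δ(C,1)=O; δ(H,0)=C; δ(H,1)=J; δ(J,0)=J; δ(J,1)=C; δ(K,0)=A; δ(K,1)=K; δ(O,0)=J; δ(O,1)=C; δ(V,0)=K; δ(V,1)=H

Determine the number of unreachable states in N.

3

Starting at O and following transitions, the reachable set is {A, C, J, K, O}. That leaves B, H, V unreachable — 3 in total.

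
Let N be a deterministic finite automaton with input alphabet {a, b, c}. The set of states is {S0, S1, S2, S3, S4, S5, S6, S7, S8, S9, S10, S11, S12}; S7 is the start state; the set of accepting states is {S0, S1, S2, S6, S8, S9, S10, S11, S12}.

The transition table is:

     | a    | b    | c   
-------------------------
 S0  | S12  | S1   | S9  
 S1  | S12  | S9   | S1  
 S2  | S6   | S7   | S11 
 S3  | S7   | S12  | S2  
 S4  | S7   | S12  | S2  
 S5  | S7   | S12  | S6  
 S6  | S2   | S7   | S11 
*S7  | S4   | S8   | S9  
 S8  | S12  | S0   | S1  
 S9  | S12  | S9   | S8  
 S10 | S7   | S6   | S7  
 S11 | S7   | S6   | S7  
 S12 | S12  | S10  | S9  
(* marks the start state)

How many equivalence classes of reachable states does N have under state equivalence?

6

First remove the unreachable states {S3,S5}; 11 states remain.
P0 = {S0,S1,S2,S6,S8,S9,S10,S11,S12} | {S4,S7}.
Split {S0,S1,S2,S6,S8,S9,S10,S11,S12} by δ(·,a) → {S0,S1,S2,S6,S8,S9,S12} and {S10,S11}.
Refine {S0,S1,S2,S6,S8,S9,S12} on symbol b: members go to different blocks, giving {S0,S1,S8,S9} and {S2,S6} and {S12}.
Refine {S4,S7} on symbol b: members go to different blocks, giving {S4} and {S7}.
Stable partition: {S0,S1,S8,S9} | {S4} | {S10,S11} | {S2,S6} | {S12} | {S7} — 6 equivalence classes.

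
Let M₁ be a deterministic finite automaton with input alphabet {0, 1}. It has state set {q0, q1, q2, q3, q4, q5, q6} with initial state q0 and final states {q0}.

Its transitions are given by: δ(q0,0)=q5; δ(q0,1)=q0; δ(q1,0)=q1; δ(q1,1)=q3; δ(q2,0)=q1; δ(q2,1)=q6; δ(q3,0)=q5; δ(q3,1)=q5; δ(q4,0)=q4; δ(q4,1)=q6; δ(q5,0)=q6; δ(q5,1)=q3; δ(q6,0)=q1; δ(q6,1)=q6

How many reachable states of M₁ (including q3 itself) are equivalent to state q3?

First remove the unreachable states {q2,q4}; 5 states remain.
Initial partition by acceptance: {q0} | {q1,q3,q5,q6}.
No further refinement is possible. Final partition (2 blocks): {q0} | {q1,q3,q5,q6}.
The equivalence class containing q3 is {q1,q3,q5,q6}, of size 4.

4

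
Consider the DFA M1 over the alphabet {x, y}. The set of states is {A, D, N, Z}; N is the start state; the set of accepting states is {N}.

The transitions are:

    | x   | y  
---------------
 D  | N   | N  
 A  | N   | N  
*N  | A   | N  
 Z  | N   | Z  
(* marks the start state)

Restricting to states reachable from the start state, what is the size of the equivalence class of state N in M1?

1

States {D,Z} cannot be reached from the start state, so discard them.
Start with accepting vs non-accepting: {N} | {A}.
No further refinement is possible. Final partition (2 blocks): {N} | {A}.
The equivalence class containing N is {N}, of size 1.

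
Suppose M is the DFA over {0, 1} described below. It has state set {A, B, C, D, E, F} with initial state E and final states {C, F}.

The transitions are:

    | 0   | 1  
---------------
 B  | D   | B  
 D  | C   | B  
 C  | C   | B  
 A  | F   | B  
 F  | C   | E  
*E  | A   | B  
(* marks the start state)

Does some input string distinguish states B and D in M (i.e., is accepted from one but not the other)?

Yes

Initial partition by acceptance: {C,F} | {A,B,D,E}.
On input 0, block {A,B,D,E} splits into {A,D} and {B,E}.
Stable partition: {C,F} | {A,D} | {B,E} — 3 equivalence classes.
B and D end up in different blocks, so they are distinguishable. For instance, the string '0' is accepted from only D.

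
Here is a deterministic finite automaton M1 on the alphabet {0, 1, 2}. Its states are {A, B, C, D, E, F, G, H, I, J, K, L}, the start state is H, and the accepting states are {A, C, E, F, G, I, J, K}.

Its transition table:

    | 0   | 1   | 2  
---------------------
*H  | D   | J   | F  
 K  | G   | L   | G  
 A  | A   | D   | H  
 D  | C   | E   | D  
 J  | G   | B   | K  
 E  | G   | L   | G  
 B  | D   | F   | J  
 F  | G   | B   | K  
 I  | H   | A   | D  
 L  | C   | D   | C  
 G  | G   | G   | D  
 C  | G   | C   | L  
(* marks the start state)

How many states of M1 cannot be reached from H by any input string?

2

BFS from H reaches {B, C, D, E, F, G, H, J, K, L}; the 2 state(s) A, I are never visited.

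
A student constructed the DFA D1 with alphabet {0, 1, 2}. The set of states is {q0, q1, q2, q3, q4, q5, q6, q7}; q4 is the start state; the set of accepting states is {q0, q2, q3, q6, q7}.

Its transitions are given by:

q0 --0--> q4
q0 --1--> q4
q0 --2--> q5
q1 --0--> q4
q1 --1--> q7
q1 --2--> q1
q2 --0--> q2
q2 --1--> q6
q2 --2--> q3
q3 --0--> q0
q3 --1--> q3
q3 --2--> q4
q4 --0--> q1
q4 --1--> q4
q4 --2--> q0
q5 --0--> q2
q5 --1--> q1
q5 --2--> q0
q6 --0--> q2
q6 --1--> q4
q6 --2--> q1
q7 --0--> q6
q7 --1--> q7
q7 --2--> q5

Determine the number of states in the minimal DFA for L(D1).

All states are reachable from the start state.
Start with accepting vs non-accepting: {q0,q2,q3,q6,q7} | {q1,q4,q5}.
On input 0, block {q0,q2,q3,q6,q7} splits into {q2,q3,q6,q7} and {q0}.
Split {q2,q3,q6,q7} by δ(·,0) → {q2,q6,q7} and {q3}.
Refine {q2,q6,q7} on symbol 1: members go to different blocks, giving {q2,q7} and {q6}.
Split {q2,q7} by δ(·,0) → {q2} and {q7}.
On input 0, block {q1,q4,q5} splits into {q1,q4} and {q5}.
Refine {q1,q4} on symbol 1: members go to different blocks, giving {q1} and {q4}.
The partition is now stable with 8 blocks: {q2} | {q1} | {q0} | {q3} | {q6} | {q7} | {q5} | {q4}.

8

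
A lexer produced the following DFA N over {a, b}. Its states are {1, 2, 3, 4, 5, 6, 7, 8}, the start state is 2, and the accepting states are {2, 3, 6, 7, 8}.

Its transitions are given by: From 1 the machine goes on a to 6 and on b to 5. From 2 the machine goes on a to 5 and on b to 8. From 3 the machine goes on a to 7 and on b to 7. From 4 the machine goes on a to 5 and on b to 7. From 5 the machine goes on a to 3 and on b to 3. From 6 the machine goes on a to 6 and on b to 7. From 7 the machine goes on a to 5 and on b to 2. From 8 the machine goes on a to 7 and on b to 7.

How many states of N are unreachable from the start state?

BFS from 2 reaches {2, 3, 5, 7, 8}; the 3 state(s) 1, 4, 6 are never visited.

3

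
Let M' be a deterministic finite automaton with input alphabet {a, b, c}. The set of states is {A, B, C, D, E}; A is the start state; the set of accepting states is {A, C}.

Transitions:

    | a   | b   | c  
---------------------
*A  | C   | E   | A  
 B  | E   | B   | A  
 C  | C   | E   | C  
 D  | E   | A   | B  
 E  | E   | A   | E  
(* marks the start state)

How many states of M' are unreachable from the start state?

No path from A leads to B, D; the other 3 states are all reachable.

2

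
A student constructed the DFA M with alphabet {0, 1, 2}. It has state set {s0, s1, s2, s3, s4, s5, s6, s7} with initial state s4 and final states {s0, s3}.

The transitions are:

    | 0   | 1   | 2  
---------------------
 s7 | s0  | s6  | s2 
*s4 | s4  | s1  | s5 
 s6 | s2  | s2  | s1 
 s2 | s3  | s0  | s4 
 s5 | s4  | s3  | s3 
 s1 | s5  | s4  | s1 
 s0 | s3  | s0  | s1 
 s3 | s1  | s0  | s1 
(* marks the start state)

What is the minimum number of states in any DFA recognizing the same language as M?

First remove the unreachable states {s2,s6,s7}; 5 states remain.
Initial partition by acceptance: {s0,s3} | {s1,s4,s5}.
Refine {s0,s3} on symbol 0: members go to different blocks, giving {s0} and {s3}.
On input 1, block {s1,s4,s5} splits into {s1,s4} and {s5}.
Split {s1,s4} by δ(·,0) → {s1} and {s4}.
Stable partition: {s0} | {s1} | {s3} | {s5} | {s4} — 5 equivalence classes.

5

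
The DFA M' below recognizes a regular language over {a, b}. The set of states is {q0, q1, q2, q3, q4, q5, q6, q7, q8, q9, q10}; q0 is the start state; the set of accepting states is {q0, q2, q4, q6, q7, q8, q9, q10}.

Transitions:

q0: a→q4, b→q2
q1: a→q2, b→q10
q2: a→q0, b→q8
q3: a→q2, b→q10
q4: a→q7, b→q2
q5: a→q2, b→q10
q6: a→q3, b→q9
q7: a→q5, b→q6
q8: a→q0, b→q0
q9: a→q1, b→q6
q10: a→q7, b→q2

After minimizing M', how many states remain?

6

Every state is reachable, so we keep all 11.
P0 = {q0,q2,q4,q6,q7,q8,q9,q10} | {q1,q3,q5}.
Refine {q0,q2,q4,q6,q7,q8,q9,q10} on symbol a: members go to different blocks, giving {q0,q2,q4,q8,q10} and {q6,q7,q9}.
Refine {q0,q2,q4,q8,q10} on symbol a: members go to different blocks, giving {q0,q2,q8} and {q4,q10}.
Refine {q0,q2,q8} on symbol a: members go to different blocks, giving {q2,q8} and {q0}.
Refine {q2,q8} on symbol b: members go to different blocks, giving {q2} and {q8}.
Stable partition: {q2} | {q1,q3,q5} | {q6,q7,q9} | {q4,q10} | {q0} | {q8} — 6 equivalence classes.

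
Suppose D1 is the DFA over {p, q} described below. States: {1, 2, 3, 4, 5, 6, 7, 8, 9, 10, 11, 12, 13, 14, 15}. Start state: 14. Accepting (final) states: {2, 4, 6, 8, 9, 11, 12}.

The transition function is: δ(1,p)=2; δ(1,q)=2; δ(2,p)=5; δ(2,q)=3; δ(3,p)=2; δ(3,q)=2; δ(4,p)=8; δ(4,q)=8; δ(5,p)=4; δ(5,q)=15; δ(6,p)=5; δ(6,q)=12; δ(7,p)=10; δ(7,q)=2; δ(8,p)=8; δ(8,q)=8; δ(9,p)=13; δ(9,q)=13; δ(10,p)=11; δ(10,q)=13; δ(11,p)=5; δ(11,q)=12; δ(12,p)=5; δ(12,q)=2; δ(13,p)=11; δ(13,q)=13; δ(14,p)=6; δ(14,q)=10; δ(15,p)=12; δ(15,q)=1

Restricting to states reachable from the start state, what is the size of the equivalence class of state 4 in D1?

Reachable states from the start: {1,2,3,4,5,6,8,10,11,12,13,14,15}. Unreachable: {7,9} — drop them.
Start with accepting vs non-accepting: {2,4,6,8,11,12} | {1,3,5,10,13,14,15}.
On input p, block {2,4,6,8,11,12} splits into {2,6,11,12} and {4,8}.
Refine {2,6,11,12} on symbol q: members go to different blocks, giving {6,11,12} and {2}.
Split {6,11,12} by δ(·,q) → {6,11} and {12}.
Split {1,3,5,10,13,14,15} by δ(·,p) → {10,13,14} and {1,3} and {5} and {15}.
No further refinement is possible. Final partition (8 blocks): {6,11} | {10,13,14} | {4,8} | {2} | {12} | {1,3} | {5} | {15}.
The equivalence class containing 4 is {4,8}, of size 2.

2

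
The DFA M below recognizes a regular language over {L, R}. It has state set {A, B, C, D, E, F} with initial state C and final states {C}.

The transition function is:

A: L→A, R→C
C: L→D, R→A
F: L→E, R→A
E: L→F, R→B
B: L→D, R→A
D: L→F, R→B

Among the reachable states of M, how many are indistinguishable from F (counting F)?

Initial partition by acceptance: {C} | {A,B,D,E,F}.
On input R, block {A,B,D,E,F} splits into {B,D,E,F} and {A}.
Split {B,D,E,F} by δ(·,R) → {B,F} and {D,E}.
The partition is now stable with 4 blocks: {C} | {B,F} | {A} | {D,E}.
The equivalence class containing F is {B,F}, of size 2.

2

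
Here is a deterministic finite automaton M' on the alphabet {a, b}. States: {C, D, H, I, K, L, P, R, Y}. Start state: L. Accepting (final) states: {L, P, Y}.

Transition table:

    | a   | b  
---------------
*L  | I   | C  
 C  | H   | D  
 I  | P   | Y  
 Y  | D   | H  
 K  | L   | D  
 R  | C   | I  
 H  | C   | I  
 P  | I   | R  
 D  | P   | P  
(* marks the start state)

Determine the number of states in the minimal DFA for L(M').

3

First remove the unreachable states {K}; 8 states remain.
P0 = {L,P,Y} | {C,D,H,I,R}.
Split {C,D,H,I,R} by δ(·,a) → {C,H,R} and {D,I}.
The partition is now stable with 3 blocks: {L,P,Y} | {C,H,R} | {D,I}.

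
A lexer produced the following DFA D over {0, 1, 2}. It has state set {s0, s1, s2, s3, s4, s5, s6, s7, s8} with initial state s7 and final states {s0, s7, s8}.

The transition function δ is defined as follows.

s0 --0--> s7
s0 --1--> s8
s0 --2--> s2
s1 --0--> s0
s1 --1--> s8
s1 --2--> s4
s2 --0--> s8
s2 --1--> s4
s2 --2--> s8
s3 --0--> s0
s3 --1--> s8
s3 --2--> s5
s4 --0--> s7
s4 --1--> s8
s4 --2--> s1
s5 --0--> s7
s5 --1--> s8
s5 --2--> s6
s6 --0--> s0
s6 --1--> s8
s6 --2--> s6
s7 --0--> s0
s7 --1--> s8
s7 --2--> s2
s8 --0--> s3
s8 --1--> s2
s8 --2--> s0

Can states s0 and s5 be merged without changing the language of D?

No

Initial partition by acceptance: {s0,s7,s8} | {s1,s2,s3,s4,s5,s6}.
On input 0, block {s0,s7,s8} splits into {s0,s7} and {s8}.
Split {s1,s2,s3,s4,s5,s6} by δ(·,0) → {s1,s3,s4,s5,s6} and {s2}.
Stable partition: {s0,s7} | {s1,s3,s4,s5,s6} | {s8} | {s2} — 4 equivalence classes.
s0 and s5 end up in different blocks, so they are distinguishable. For instance, the string 'ε' is accepted from only s0.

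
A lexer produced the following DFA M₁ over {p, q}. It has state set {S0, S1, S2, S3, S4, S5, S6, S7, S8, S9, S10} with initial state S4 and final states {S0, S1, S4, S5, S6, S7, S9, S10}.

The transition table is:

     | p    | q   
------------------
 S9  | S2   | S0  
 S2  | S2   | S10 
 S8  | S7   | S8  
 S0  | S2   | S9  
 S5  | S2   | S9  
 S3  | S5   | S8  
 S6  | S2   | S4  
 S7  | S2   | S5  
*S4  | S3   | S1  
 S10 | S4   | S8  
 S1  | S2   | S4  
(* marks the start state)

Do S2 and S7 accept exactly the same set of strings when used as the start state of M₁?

First remove the unreachable states {S6}; 10 states remain.
P0 = {S0,S1,S4,S5,S7,S9,S10} | {S2,S3,S8}.
On input p, block {S0,S1,S4,S5,S7,S9,S10} splits into {S0,S1,S4,S5,S7,S9} and {S10}.
Split {S2,S3,S8} by δ(·,p) → {S3,S8} and {S2}.
Refine {S0,S1,S4,S5,S7,S9} on symbol p: members go to different blocks, giving {S0,S1,S5,S7,S9} and {S4}.
On input q, block {S0,S1,S5,S7,S9} splits into {S0,S5,S7,S9} and {S1}.
No further refinement is possible. Final partition (6 blocks): {S0,S5,S7,S9} | {S3,S8} | {S10} | {S2} | {S4} | {S1}.
S2 and S7 end up in different blocks, so they are distinguishable. For instance, the string 'ε' is accepted from only S7.

No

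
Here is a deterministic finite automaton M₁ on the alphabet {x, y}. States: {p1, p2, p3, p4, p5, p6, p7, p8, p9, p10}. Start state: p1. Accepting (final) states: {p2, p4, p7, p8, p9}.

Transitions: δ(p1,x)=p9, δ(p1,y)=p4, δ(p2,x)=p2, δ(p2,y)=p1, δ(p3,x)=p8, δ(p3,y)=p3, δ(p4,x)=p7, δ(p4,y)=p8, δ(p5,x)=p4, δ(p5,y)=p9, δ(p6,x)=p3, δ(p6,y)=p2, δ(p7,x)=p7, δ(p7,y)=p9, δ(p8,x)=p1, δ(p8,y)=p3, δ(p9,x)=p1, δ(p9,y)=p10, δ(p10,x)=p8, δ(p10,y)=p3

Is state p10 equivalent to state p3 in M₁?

Yes

States {p2,p5,p6} cannot be reached from the start state, so discard them.
P0 = {p4,p7,p8,p9} | {p1,p3,p10}.
Split {p4,p7,p8,p9} by δ(·,x) → {p4,p7} and {p8,p9}.
Split {p1,p3,p10} by δ(·,y) → {p3,p10} and {p1}.
No further refinement is possible. Final partition (4 blocks): {p4,p7} | {p3,p10} | {p8,p9} | {p1}.
p10 and p3 lie in the same block of the stable partition, so they are equivalent — no string distinguishes them.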